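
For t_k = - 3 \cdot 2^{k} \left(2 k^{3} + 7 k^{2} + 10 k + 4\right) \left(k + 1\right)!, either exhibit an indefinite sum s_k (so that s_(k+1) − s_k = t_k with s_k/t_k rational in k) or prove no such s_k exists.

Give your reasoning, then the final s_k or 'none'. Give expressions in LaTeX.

s_k = - 3 \cdot 2^{k} k^{2} \left(k + 1\right)!

Compute t_(k+1)/t_k: get 2*(2*k**4 + 17*k**3 + 56*k**2 + 83*k + 46)/(2*k**3 + 7*k**2 + 10*k + 4).
Factor: A=2*k + 4; B=1; C=k**3 + 7*k**2/2 + 5*k + 2.
Key eq: (2*k + 4)·f(k+1) = (1)·f(k) + (k**3 + 7*k**2/2 + 5*k + 2).
Degrees (1,0,3) ⇒ d ≤ 2.
A polynomial solution: f(k) = k**2/2.
Certificate R = B(k−1)f/C = k**2/(2*k**3 + 7*k**2 + 10*k + 4) gives s_k = -3*2**k*k**2*factorial(k + 1).
Verify: -3*2**k*(2*k**3 + 7*k**2 + 10*k + 4)*factorial(k + 1) matches t_k.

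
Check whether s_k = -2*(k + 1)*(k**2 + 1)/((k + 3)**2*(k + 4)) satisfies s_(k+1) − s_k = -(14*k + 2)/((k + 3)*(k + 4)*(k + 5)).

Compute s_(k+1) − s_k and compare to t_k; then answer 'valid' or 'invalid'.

Invalid: residual 4*(-k**3 + 2*k**2 + 21*k - 2)/(k**5 + 19*k**4 + 143*k**3 + 533*k**2 + 984*k + 720) ≠ 0.

s_(k+1) = -2*(k + 2)*((k + 1)**2 + 1)/((k + 4)**2*(k + 5))
s_(k+1) − s_k = 2*(-9*k**3 - 46*k**2 - 49*k - 16)/(k**5 + 19*k**4 + 143*k**3 + 533*k**2 + 984*k + 720)
(s_(k+1) − s_k) − t_k = 4*(-k**3 + 2*k**2 + 21*k - 2)/(k**5 + 19*k**4 + 143*k**3 + 533*k**2 + 984*k + 720)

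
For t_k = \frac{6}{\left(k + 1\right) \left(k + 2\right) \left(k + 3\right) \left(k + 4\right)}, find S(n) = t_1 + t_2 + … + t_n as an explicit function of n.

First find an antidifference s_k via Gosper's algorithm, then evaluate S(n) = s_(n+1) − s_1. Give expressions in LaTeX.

S(n) = \frac{n \left(n^{2} + 9 n + 26\right)}{12 \left(n^{3} + 9 n^{2} + 26 n + 24\right)}

r(k) = (k + 1)/(k + 5) after simplifying.
Take A(k)=k + 1, B(k)=k + 5, C(k)=1.
f must satisfy (k + 1)·f(k+1) − (k + 4)·f(k) = 1.
Degrees (1,1,0) ⇒ d ≤ 3.
A polynomial solution: f(k) = k*(k**2 + 6*k + 11)/18.
Then R = B(k−1)f/C = k*(k + 4)*(k**2 + 6*k + 11)/18, so s_k = R(k)·t_k = k*(k**2 + 6*k + 11)/(3*(k + 1)*(k + 2)*(k + 3)).
Check: Δs_k = 6/(k**4 + 10*k**3 + 35*k**2 + 50*k + 24). ✓
s_(n+1) = (n**3 + 9*n**2 + 26*n + 18)/(3*(n**3 + 9*n**2 + 26*n + 24)) and s_(1) = 1/4, so S(n) = n*(n**2 + 9*n + 26)/(12*(n**3 + 9*n**2 + 26*n + 24)).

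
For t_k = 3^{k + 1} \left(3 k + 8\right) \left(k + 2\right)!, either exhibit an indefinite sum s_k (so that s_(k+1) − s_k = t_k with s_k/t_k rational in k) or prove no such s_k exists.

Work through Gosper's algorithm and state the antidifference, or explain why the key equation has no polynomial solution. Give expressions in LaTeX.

Ratio r(k) = 3*(k + 3)*(3*k + 11)/(3*k + 8).
Normal form (A,B,C) = (3*k + 9, 1, k + 8/3).
Set up (3*k + 9)·f(k+1) − (1)·f(k) − (k + 8/3) = 0.
Bound: deg f ≤ 0.
Coefficient equations give f(k) = 1/3.
So s_k = (B(k−1)f/C)·t_k = (1/(3*k + 8))·t_k = 3**(k + 1)*factorial(k + 2).
s_(k+1) − s_k = 3**(k + 1)*(3*k + 8)*factorial(k + 2) = t_k.

s_k = 3^{k + 1} \left(k + 2\right)!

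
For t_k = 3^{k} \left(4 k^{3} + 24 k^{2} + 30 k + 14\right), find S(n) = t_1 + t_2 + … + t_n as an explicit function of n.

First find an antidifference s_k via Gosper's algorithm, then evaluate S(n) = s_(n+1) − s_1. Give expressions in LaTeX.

The ratio is 3*(2*k**3 + 18*k**2 + 45*k + 36)/(2*k**3 + 12*k**2 + 15*k + 7).
Take A(k)=3, B(k)=1, C(k)=k**3 + 6*k**2 + 15*k/2 + 7/2.
Set up (3)·f(k+1) − (1)·f(k) − (k**3 + 6*k**2 + 15*k/2 + 7/2) = 0.
d = 3 from the (0,0,3) case.
A polynomial solution: f(k) = (2*k**3 + 3*k**2 - 3*k + 4)/4.
So s_k = (B(k−1)f/C)·t_k = ((2*k**3 + 3*k**2 - 3*k + 4)/(2*(2*k**3 + 12*k**2 + 15*k + 7)))·t_k = 3**k*(2*k**3 + 3*k**2 - 3*k + 4).
Check: Δs_k = 3**k*(4*k**3 + 24*k**2 + 30*k + 14). ✓
s_(n+1) = 3**(n + 1)*(2*n**3 + 9*n**2 + 9*n + 6) and s_(1) = 18, so S(n) = 6*3**n*n**3 + 27*3**n*n**2 + 27*3**n*n + 18*3**n - 18.

S(n) = 6 \cdot 3^{n} n^{3} + 27 \cdot 3^{n} n^{2} + 27 \cdot 3^{n} n + 18 \cdot 3^{n} - 18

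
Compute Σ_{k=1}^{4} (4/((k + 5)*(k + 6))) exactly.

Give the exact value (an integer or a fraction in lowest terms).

Σ = 4/15

The ratio is (k + 5)/(k + 7).
Take A(k)=k + 5, B(k)=k + 7, C(k)=1.
Solve (k + 5)·f(k+1) − (k + 6)·f(k) = 1.
Bound: deg f ≤ 1.
Match coefficients ⇒ f(k) = k/5.
Then R = B(k−1)f/C = k*(k + 6)/5, so s_k = R(k)·t_k = 4*k/(5*(k + 5)).
Verify: 4/(k**2 + 11*k + 30) matches t_k.
Σ_(k=1)^(4) t_k = s_(5) − s_(1) = 2/5 − (2/15) = 4/15.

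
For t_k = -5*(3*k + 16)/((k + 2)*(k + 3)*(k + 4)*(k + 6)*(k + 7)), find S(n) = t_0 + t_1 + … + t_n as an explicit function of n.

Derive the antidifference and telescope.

S(n) = 5*(-n**3 - 14*n**2 - 61*n - 48)/(36*(n**3 + 14*n**2 + 61*n + 84))

t_(k+1)/t_k = (k + 2)*(k + 6)*(3*k + 19)/((k + 5)*(k + 8)*(3*k + 16)).
Take A(k)=k + 2, B(k)=k + 8, C(k)=k**2 + 31*k/3 + 80/3.
Solve (k + 2)·f(k+1) − (k + 7)·f(k) = k**2 + 31*k/3 + 80/3.
From deg A=1, deg B=1, deg C=2: d=5.
A polynomial solution: f(k) = k*(k + 4)*(k + 5)*(k**2 + 11*k + 36)/108.
R(k) = B(k−1)·f(k)/C(k) = k*(k + 4)*(k + 7)*(k**2 + 11*k + 36)/(36*(3*k + 16)); s_k = R·t_k = 5*k*(-k**2 - 11*k - 36)/(36*(k**3 + 11*k**2 + 36*k + 36)).
Δs = 5*(-3*k - 16)/(k**5 + 22*k**4 + 185*k**3 + 740*k**2 + 1404*k + 1008), as required.
Σ_(k=0)^n t_k = s_(n+1) − s_(0) = (5*(-n**3 - 14*n**2 - 61*n - 48)/(36*(n**3 + 14*n**2 + 61*n + 84))) − (0), i.e. 5*(-n**3 - 14*n**2 - 61*n - 48)/(36*(n**3 + 14*n**2 + 61*n + 84)).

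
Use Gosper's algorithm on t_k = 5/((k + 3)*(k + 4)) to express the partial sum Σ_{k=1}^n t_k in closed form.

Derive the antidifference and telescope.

S(n) = 5*n/(4*(n + 4))

r(k) = (k + 3)/(k + 5) after simplifying.
Take A(k)=k + 3, B(k)=k + 5, C(k)=1.
Key eq: (k + 3)·f(k+1) = (k + 4)·f(k) + (1).
Degrees (1,1,0) ⇒ d ≤ 1.
Coefficient equations give f(k) = k/3.
R(k) = B(k−1)·f(k)/C(k) = k*(k + 4)/3; s_k = R·t_k = 5*k/(3*(k + 3)).
Δs = 5/(k**2 + 7*k + 12), as required.
Σ_(k=1)^n t_k = s_(n+1) − s_(1) = (5*(n + 1)/(3*(n + 4))) − (5/12), i.e. 5*n/(4*(n + 4)).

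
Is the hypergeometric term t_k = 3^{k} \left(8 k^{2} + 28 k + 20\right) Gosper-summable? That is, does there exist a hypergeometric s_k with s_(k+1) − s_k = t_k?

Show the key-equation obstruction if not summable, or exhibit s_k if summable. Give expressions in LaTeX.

Yes. s_k = 3^{k} \left(4 k^{2} + 2 k + 1\right).

Compute t_(k+1)/t_k: get 3*(2*k**2 + 11*k + 14)/(2*k**2 + 7*k + 5).
Normal form (A,B,C) = (3, 1, k**2 + 7*k/2 + 5/2).
f must satisfy (3)·f(k+1) − (1)·f(k) = k**2 + 7*k/2 + 5/2.
Degrees (0,0,2) ⇒ d ≤ 2.
Solving with deg f ≤ 2: f(k) = (4*k**2 + 2*k + 1)/8.
Then R = B(k−1)f/C = (4*k**2 + 2*k + 1)/(4*(k + 1)*(2*k + 5)), so s_k = R(k)·t_k = 3**k*(4*k**2 + 2*k + 1).
Verify: 3**k*(8*k**2 + 28*k + 20) matches t_k.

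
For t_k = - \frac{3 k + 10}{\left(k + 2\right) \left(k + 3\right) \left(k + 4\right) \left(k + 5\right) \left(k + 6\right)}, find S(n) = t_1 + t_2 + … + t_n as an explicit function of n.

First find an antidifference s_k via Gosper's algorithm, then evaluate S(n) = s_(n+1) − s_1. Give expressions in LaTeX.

Step 1: r(k) = (k + 2)*(3*k + 13)/((k + 7)*(3*k + 10)).
A = k + 2, B = k + 7, C = k + 10/3.
Need (k + 2)·f(k+1) − (k + 6)·f(k) = k + 10/3.
Degrees (1,1,1) ⇒ d ≤ 4.
A polynomial solution: f(k) = k*(k + 3)*(k**2 + 11*k + 38)/120.
Certificate R = B(k−1)f/C = k*(k + 3)*(k + 6)*(k**2 + 11*k + 38)/(40*(3*k + 10)) gives s_k = k*(-k**2 - 11*k - 38)/(40*(k**3 + 11*k**2 + 38*k + 40)).
Check: Δs_k = (-3*k - 10)/(k**5 + 20*k**4 + 155*k**3 + 580*k**2 + 1044*k + 720). ✓
Telescope: S(n) = s_(n+1) − s_(1) = (-n**3 - 14*n**2 - 63*n - 50)/(40*(n**3 + 14*n**2 + 63*n + 90)) − (-1/72) = n*(-n**2 - 14*n - 63)/(90*(n**3 + 14*n**2 + 63*n + 90)).

S(n) = \frac{n \left(- n^{2} - 14 n - 63\right)}{90 \left(n^{3} + 14 n^{2} + 63 n + 90\right)}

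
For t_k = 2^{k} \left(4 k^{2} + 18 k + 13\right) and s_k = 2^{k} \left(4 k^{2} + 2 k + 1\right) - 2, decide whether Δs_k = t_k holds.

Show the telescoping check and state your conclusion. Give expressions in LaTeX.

valid (s_(k+1) − s_k reduces to t_k)

s_(k+1) = 2*2**k*(2*k + 4*(k + 1)**2 + 3) - 2
s_(k+1) − s_k = 2**k*(4*k**2 + 18*k + 13)
(s_(k+1) − s_k) − t_k = 0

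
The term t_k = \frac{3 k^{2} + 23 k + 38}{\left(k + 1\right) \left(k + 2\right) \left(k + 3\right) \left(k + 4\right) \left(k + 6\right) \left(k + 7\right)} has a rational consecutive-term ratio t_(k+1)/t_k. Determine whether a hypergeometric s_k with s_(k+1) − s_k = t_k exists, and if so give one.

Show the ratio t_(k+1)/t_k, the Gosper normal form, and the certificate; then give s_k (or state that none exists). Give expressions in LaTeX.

s_k = \frac{k \left(k^{2} + 10 k + 27\right)}{18 \left(k^{3} + 10 k^{2} + 27 k + 18\right)}

r(k) = (k + 1)*(k + 6)*(23*k + 3*(k + 1)**2 + 61)/((k + 5)*(k + 8)*(3*k**2 + 23*k + 38)) after simplifying.
A = k + 1, B = k + 8, C = k**3 + 38*k**2/3 + 51*k + 190/3.
Key eq: (k + 1)·f(k+1) = (k + 7)·f(k) + (k**3 + 38*k**2/3 + 51*k + 190/3).
deg f ≤ 6 (via 1,1,3).
Solving with deg f ≤ 6: f(k) = k*(k + 2)*(k + 4)*(k + 5)*(k**2 + 10*k + 27)/54.
So s_k = (B(k−1)f/C)·t_k = (k*(k + 2)*(k + 4)*(k + 7)*(k**2 + 10*k + 27)/(18*(3*k**2 + 23*k + 38)))·t_k = k*(k**2 + 10*k + 27)/(18*(k**3 + 10*k**2 + 27*k + 18)).
Check: Δs_k = (3*k**2 + 23*k + 38)/(k**6 + 23*k**5 + 207*k**4 + 925*k**3 + 2144*k**2 + 2412*k + 1008). ✓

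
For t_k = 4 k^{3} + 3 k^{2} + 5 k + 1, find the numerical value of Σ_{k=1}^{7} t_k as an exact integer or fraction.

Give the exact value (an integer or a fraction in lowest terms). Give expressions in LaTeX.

t_(k+1)/t_k = (4*k**3 + 15*k**2 + 23*k + 13)/(4*k**3 + 3*k**2 + 5*k + 1).
Take A(k)=1, B(k)=1, C(k)=k**3 + 3*k**2/4 + 5*k/4 + 1/4.
Solve (1)·f(k+1) − (1)·f(k) = k**3 + 3*k**2/4 + 5*k/4 + 1/4.
d = 4 from the (0,0,3) case.
Solve for f: f(k) = k*(k**3 - k**2 + 2*k - 1)/4 (degree 4 ≤ 4).
Certificate R = B(k−1)f/C = k*(k**3 - k**2 + 2*k - 1)/(4*k**3 + 3*k**2 + 5*k + 1) gives s_k = k*(k**3 - k**2 + 2*k - 1).
Verify: 4*k**3 + 3*k**2 + 5*k + 1 matches t_k.
Evaluate s at k=8 and k=1: 3704 and 1; difference 3703.

Σ = 3703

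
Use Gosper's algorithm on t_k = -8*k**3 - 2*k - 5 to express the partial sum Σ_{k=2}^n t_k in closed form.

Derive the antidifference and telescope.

Compute t_(k+1)/t_k: get (2*k + 8*(k + 1)**3 + 7)/(8*k**3 + 2*k + 5).
Factor: A=1; B=1; C=k**3 + k/4 + 5/8.
Solve (1)·f(k+1) − (1)·f(k) = k**3 + k/4 + 5/8.
deg f ≤ 4 (via 0,0,3).
Coefficient equations give f(k) = k*(2*k**3 - 4*k**2 + 3*k + 4)/8.
R(k) = B(k−1)·f(k)/C(k) = k*(2*k**3 - 4*k**2 + 3*k + 4)/(8*k**3 + 2*k + 5); s_k = R·t_k = k*(-2*k**3 + 4*k**2 - 3*k - 4).
Verify: -8*k**3 - 2*k - 5 matches t_k.
Telescope: S(n) = s_(n+1) − s_(2) = -2*n**4 - 4*n**3 - 3*n**2 - 6*n - 5 − (-20) = -2*n**4 - 4*n**3 - 3*n**2 - 6*n + 15.

S(n) = -2*n**4 - 4*n**3 - 3*n**2 - 6*n + 15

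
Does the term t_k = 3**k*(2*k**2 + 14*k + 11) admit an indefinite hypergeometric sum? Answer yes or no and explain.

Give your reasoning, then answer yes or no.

t_(k+1)/t_k = 3*(2*k**2 + 18*k + 27)/(2*k**2 + 14*k + 11).
Normal form (A,B,C) = (3, 1, k**2 + 7*k + 11/2).
f must satisfy (3)·f(k+1) − (1)·f(k) = k**2 + 7*k + 11/2.
Bound: deg f ≤ 2.
Solving with deg f ≤ 2: f(k) = (k**2 + 4*k - 2)/2.
Get s_k = R·t_k = 3**k*(k**2 + 4*k - 2) with R(k) = B(k−1)f(k)/C(k) = (k**2 + 4*k - 2)/(2*k**2 + 14*k + 11).
Δs = 3**k*(2*k**2 + 14*k + 11), as required.

Yes. s_k = 3**k*(k**2 + 4*k - 2).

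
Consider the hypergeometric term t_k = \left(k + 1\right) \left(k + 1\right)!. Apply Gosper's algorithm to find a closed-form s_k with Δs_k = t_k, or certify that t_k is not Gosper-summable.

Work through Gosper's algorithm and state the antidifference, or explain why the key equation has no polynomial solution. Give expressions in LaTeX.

Compute t_(k+1)/t_k: get (k + 2)**2/(k + 1).
A = k + 2, B = 1, C = k + 1.
Key eq: (k + 2)·f(k+1) = (1)·f(k) + (k + 1).
Degrees (1,0,1) ⇒ d ≤ 0.
Match coefficients ⇒ f(k) = 1.
Certificate R = B(k−1)f/C = 1/(k + 1) gives s_k = factorial(k + 1).
Δs = (k + 1)*factorial(k + 1), as required.

s_k = \left(k + 1\right)!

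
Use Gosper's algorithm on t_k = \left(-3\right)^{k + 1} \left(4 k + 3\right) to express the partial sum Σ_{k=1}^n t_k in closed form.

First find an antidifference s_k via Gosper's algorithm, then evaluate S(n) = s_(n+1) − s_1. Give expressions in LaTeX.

Ratio r(k) = 3*(-4*k - 7)/(4*k + 3).
Take A(k)=-3, B(k)=1, C(k)=k + 3/4.
Solve (-3)·f(k+1) − (1)·f(k) = k + 3/4.
d = 1 from the (0,0,1) case.
Match coefficients ⇒ f(k) = -k/4.
Certificate R = B(k−1)f/C = -k/(4*k + 3) gives s_k = 3*(-3)**k*k.
Check: Δs_k = (-3)**(k + 1)*(4*k + 3). ✓
s_(n+1) = (-3)**(n + 2)*(-n - 1) and s_(1) = -9, so S(n) = -9*(-3)**n*n - 9*(-3)**n + 9.

S(n) = - 9 \left(-3\right)^{n} n - 9 \left(-3\right)^{n} + 9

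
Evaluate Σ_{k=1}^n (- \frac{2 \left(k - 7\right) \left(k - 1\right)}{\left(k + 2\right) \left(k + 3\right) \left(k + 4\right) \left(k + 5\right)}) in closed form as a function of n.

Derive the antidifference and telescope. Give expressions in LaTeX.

r(k) = k*(k - 6)*(k + 2)/((k - 7)*(k - 1)*(k + 6)) after simplifying.
Take A(k)=k + 2, B(k)=k + 6, C(k)=k**2 - 8*k + 7.
Solve (k + 2)·f(k+1) − (k + 5)·f(k) = k**2 - 8*k + 7.
Degrees (1,1,2) ⇒ d ≤ 3.
Match coefficients ⇒ f(k) = k*(k**2 - 3*k + 44)/12.
Certificate R = B(k−1)f/C = k*(k + 5)*(k**2 - 3*k + 44)/(12*(k - 7)*(k - 1)) gives s_k = k*(-k**2 + 3*k - 44)/(6*(k**3 + 9*k**2 + 26*k + 24)).
Verify: 2*(-k**2 + 8*k - 7)/(k**4 + 14*k**3 + 71*k**2 + 154*k + 120) matches t_k.
s_(n+1) = (-n**3 - 41*n - 42)/(6*(n**3 + 12*n**2 + 47*n + 60)) and s_(1) = -7/60, so S(n) = n*(-n**2 + 28*n - 27)/(20*(n**3 + 12*n**2 + 47*n + 60)).

S(n) = \frac{n \left(- n^{2} + 28 n - 27\right)}{20 \left(n^{3} + 12 n^{2} + 47 n + 60\right)}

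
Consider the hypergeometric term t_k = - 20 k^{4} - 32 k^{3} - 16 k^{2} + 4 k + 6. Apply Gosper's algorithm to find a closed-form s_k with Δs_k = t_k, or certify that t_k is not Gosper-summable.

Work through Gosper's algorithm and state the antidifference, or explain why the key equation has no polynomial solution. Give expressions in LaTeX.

s_k = 2 k \left(- 2 k^{4} + k^{3} + 2 k^{2} + k + 1\right)

Step 1: r(k) = (10*k**4 + 56*k**3 + 116*k**2 + 102*k + 29)/(10*k**4 + 16*k**3 + 8*k**2 - 2*k - 3).
So A=1 and B=1, with C=k**4 + 8*k**3/5 + 4*k**2/5 - k/5 - 3/10.
f must satisfy (1)·f(k+1) − (1)·f(k) = k**4 + 8*k**3/5 + 4*k**2/5 - k/5 - 3/10.
From deg A=0, deg B=0, deg C=4: d=5.
Coefficient equations give f(k) = k*(2*k**4 - k**3 - 2*k**2 - k - 1)/10.
Then R = B(k−1)f/C = k*(2*k**4 - k**3 - 2*k**2 - k - 1)/(10*k**4 + 16*k**3 + 8*k**2 - 2*k - 3), so s_k = R(k)·t_k = 2*k*(-2*k**4 + k**3 + 2*k**2 + k + 1).
Δs = -20*k**4 - 32*k**3 - 16*k**2 + 4*k + 6, as required.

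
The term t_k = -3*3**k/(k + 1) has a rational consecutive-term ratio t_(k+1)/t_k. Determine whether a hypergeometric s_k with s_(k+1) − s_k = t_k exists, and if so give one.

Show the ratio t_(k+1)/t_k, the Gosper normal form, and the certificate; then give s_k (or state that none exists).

no hypergeometric antidifference exists

Step 1: r(k) = 3*(k + 1)/(k + 2).
Normal form (A,B,C) = (3*k + 3, k + 2, 1).
Need (3*k + 3)·f(k+1) − (k + 1)·f(k) = 1.
From deg A=1, deg B=1, deg C=0: d=-1.
d = -1 < 0 ⇒ no nonzero polynomial f; not summable.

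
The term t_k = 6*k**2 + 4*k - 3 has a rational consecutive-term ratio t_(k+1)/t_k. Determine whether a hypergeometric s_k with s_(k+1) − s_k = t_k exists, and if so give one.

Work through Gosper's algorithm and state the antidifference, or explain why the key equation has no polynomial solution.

s_k = k*(2*k**2 - k - 4)

Ratio r(k) = (6*k**2 + 16*k + 7)/(6*k**2 + 4*k - 3).
Take A(k)=1, B(k)=1, C(k)=k**2 + 2*k/3 - 1/2.
f must satisfy (1)·f(k+1) − (1)·f(k) = k**2 + 2*k/3 - 1/2.
deg f ≤ 3 (via 0,0,2).
Solving with deg f ≤ 3: f(k) = k*(2*k**2 - k - 4)/6.
Certificate R = B(k−1)f/C = k*(2*k**2 - k - 4)/(6*k**2 + 4*k - 3) gives s_k = k*(2*k**2 - k - 4).
s_(k+1) − s_k = 6*k**2 + 4*k - 3 = t_k.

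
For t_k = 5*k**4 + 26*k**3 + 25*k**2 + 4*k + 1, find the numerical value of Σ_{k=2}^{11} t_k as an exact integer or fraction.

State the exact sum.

Σ = 325990

r(k) = (5*k**4 + 46*k**3 + 133*k**2 + 152*k + 61)/(5*k**4 + 26*k**3 + 25*k**2 + 4*k + 1) after simplifying.
Gosper form: A/B · C(k+1)/C(k) with A=1, B=1, C=k**4 + 26*k**3/5 + 5*k**2 + 4*k/5 + 1/5.
Key eq: (1)·f(k+1) = (1)·f(k) + (k**4 + 26*k**3/5 + 5*k**2 + 4*k/5 + 1/5).
Bound: deg f ≤ 5.
Match coefficients ⇒ f(k) = k*(k**4 + 4*k**3 - 3*k**2 - 4*k + 3)/5.
Then R = B(k−1)f/C = k*(k**4 + 4*k**3 - 3*k**2 - 4*k + 3)/(5*k**4 + 26*k**3 + 25*k**2 + 4*k + 1), so s_k = R(k)·t_k = k*(k**4 + 4*k**3 - 3*k**2 - 4*k + 3).
s_(k+1) − s_k = 5*k**4 + 26*k**3 + 25*k**2 + 4*k + 1 = t_k.
Evaluate s at k=12 and k=2: 326052 and 62; difference 325990.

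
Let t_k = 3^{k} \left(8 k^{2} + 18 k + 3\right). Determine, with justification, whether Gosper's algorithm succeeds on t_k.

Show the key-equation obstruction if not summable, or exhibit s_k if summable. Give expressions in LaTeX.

Yes. s_k = 3^{k} k \left(4 k - 3\right).

Compute t_(k+1)/t_k: get 3*(8*k**2 + 34*k + 29)/(8*k**2 + 18*k + 3).
A = 3, B = 1, C = k**2 + 9*k/4 + 3/8.
Set up (3)·f(k+1) − (1)·f(k) − (k**2 + 9*k/4 + 3/8) = 0.
d = 2 from the (0,0,2) case.
Solving with deg f ≤ 2: f(k) = k*(4*k - 3)/8.
Then R = B(k−1)f/C = k*(4*k - 3)/(8*k**2 + 18*k + 3), so s_k = R(k)·t_k = 3**k*k*(4*k - 3).
s_(k+1) − s_k = 3**k*(8*k**2 + 18*k + 3) = t_k.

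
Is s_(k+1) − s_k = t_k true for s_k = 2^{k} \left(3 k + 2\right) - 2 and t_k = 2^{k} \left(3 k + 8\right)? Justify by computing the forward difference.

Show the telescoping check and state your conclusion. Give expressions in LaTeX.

valid (s_(k+1) − s_k reduces to t_k)

s_(k+1) = 2*2**k*(3*k + 5) - 2
s_(k+1) − s_k = 2**k*(3*k + 8)
(s_(k+1) − s_k) − t_k = 0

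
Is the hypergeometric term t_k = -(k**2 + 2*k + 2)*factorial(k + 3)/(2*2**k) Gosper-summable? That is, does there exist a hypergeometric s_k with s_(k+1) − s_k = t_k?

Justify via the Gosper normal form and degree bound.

Yes. s_k = -(k - 1)*factorial(k + 3)/2**k.

Compute t_(k+1)/t_k: get (k + 4)*(2*k + (k + 1)**2 + 4)/(2*(k**2 + 2*k + 2)).
Normal form (A,B,C) = (k/2 + 2, 1, k**2 + 2*k + 2).
Set up (k/2 + 2)·f(k+1) − (1)·f(k) − (k**2 + 2*k + 2) = 0.
d = 1 from the (1,0,2) case.
Solve for f: f(k) = 2*(k - 1) (degree 1 ≤ 1).
Then R = B(k−1)f/C = 2*(k - 1)/(k**2 + 2*k + 2), so s_k = R(k)·t_k = -(k - 1)*factorial(k + 3)/2**k.
Δs = -(k**2 + 2*k + 2)*factorial(k + 3)/(2*2**k), as required.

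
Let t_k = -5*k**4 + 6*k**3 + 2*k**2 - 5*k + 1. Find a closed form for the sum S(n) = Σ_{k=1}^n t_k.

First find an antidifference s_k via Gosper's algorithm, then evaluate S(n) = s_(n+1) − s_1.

The ratio is (5*k**4 + 14*k**3 + 10*k**2 + 3*k + 1)/(5*k**4 - 6*k**3 - 2*k**2 + 5*k - 1).
Gosper form: A/B · C(k+1)/C(k) with A=1, B=1, C=k**4 - 6*k**3/5 - 2*k**2/5 + k - 1/5.
Need (1)·f(k+1) − (1)·f(k) = k**4 - 6*k**3/5 - 2*k**2/5 + k - 1/5.
d = 5 from the (0,0,4) case.
Solving with deg f ≤ 5: f(k) = k*(k - 2)*(k**3 - 2*k**2 + 2)/5.
So s_k = (B(k−1)f/C)·t_k = (k*(k - 2)*(k**3 - 2*k**2 + 2)/(5*k**4 - 6*k**3 - 2*k**2 + 5*k - 1))·t_k = k*(-k**4 + 4*k**3 - 4*k**2 - 2*k + 4).
s_(k+1) − s_k = -5*k**4 + 6*k**3 + 2*k**2 - 5*k + 1 = t_k.
Evaluate: s_(n+1) = -n**5 - n**4 + 2*n**3 - n + 1; subtract s_(1) = 1 ⇒ S(n) = -n**5 - n**4 + 2*n**3 - n.

S(n) = -n**5 - n**4 + 2*n**3 - n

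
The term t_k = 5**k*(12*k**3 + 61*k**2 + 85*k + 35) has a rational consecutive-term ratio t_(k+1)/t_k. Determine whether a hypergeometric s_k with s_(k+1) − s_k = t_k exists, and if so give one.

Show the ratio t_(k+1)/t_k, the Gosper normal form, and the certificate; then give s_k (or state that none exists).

s_k = 5**k*k**2*(3*k + 4)

Ratio r(k) = 5*(12*k**3 + 97*k**2 + 243*k + 193)/(12*k**3 + 61*k**2 + 85*k + 35).
Normal form (A,B,C) = (5, 1, k**3 + 61*k**2/12 + 85*k/12 + 35/12).
Solve (5)·f(k+1) − (1)·f(k) = k**3 + 61*k**2/12 + 85*k/12 + 35/12.
Degrees (0,0,3) ⇒ d ≤ 3.
Solving with deg f ≤ 3: f(k) = k**2*(3*k + 4)/12.
Get s_k = R·t_k = 5**k*k**2*(3*k + 4) with R(k) = B(k−1)f(k)/C(k) = k**2*(3*k + 4)/(12*k**3 + 61*k**2 + 85*k + 35).
Check: Δs_k = 5**k*(12*k**3 + 61*k**2 + 85*k + 35). ✓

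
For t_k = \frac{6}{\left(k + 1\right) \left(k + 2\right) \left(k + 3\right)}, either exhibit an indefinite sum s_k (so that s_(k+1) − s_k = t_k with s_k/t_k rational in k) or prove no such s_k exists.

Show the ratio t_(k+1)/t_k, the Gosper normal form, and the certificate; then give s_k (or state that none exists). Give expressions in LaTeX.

The ratio is (k + 1)/(k + 4).
A = k + 1, B = k + 4, C = 1.
Key eq: (k + 1)·f(k+1) = (k + 3)·f(k) + (1).
deg f ≤ 2 (via 1,1,0).
Coefficient equations give f(k) = k*(k + 3)/4.
R(k) = B(k−1)·f(k)/C(k) = k*(k + 3)**2/4; s_k = R·t_k = 3*k*(k + 3)/(2*(k + 1)*(k + 2)).
Verify: 6/(k**3 + 6*k**2 + 11*k + 6) matches t_k.

s_k = \frac{3 k \left(k + 3\right)}{2 \left(k + 1\right) \left(k + 2\right)}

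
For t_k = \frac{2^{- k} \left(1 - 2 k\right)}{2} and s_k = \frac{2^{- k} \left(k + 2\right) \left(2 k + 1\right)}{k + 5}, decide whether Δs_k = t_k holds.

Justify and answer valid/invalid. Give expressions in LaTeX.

s_(k+1) = (k + 3)*(2*k + 3)/(2*2**k*(k + 6))
s_(k+1) − s_k = (-2*k**3 - 15*k**2 - 10*k + 21)/(2*2**k*(k**2 + 11*k + 30))
(s_(k+1) − s_k) − t_k = 3*(2*k**2 + 13*k - 3)/(2*2**k*(k**2 + 11*k + 30))

Invalid: residual \frac{3 \cdot 2^{- k} \left(2 k^{2} + 13 k - 3\right)}{2 \left(k^{2} + 11 k + 30\right)} ≠ 0.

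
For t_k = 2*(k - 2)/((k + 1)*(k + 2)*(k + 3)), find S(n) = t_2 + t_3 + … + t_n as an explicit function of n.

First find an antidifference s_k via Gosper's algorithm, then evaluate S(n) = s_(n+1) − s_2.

Compute t_(k+1)/t_k: get (k - 1)*(k + 1)/((k - 2)*(k + 4)).
Gosper form: A/B · C(k+1)/C(k) with A=k + 1, B=k + 4, C=k - 2.
Set up (k + 1)·f(k+1) − (k + 3)·f(k) − (k - 2) = 0.
d = 2 from the (1,1,1) case.
A polynomial solution: f(k) = -k*(k + 7)/4.
Get s_k = R·t_k = k*(-k - 7)/(2*(k + 1)*(k + 2)) with R(k) = B(k−1)f(k)/C(k) = -k*(k + 3)*(k + 7)/(4*(k - 2)).
Δs = 2*(k - 2)/(k**3 + 6*k**2 + 11*k + 6), as required.
Telescope: S(n) = s_(n+1) − s_(2) = (-n**2 - 9*n - 8)/(2*(n**2 + 5*n + 6)) − (-3/4) = (n**2 - 3*n + 2)/(4*(n**2 + 5*n + 6)).

S(n) = (n**2 - 3*n + 2)/(4*(n**2 + 5*n + 6))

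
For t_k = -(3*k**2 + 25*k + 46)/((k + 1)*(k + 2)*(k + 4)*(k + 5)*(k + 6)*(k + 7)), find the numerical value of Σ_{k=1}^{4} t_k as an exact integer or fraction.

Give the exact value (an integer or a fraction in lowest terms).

Σ = -131/10395

t_(k+1)/t_k = (k + 1)*(k + 4)*(25*k + 3*(k + 1)**2 + 71)/((k + 3)*(k + 8)*(3*k**2 + 25*k + 46)).
So A=k + 1 and B=k + 8, with C=k**3 + 34*k**2/3 + 121*k/3 + 46.
Need (k + 1)·f(k+1) − (k + 7)·f(k) = k**3 + 34*k**2/3 + 121*k/3 + 46.
d = 6 from the (1,1,3) case.
Match coefficients ⇒ f(k) = k*(k + 2)*(k + 3)*(k + 5)*(k**2 + 11*k + 34)/72.
R(k) = B(k−1)·f(k)/C(k) = k*(k + 2)*(k + 5)*(k + 7)*(k**2 + 11*k + 34)/(24*(3*k**2 + 25*k + 46)); s_k = R·t_k = k*(-k**2 - 11*k - 34)/(24*(k**3 + 11*k**2 + 34*k + 24)).
Δs = (-3*k**2 - 25*k - 46)/(k**6 + 25*k**5 + 247*k**4 + 1219*k**3 + 3112*k**2 + 3796*k + 1680), as required.
Telescoping: Σ = s_(5) − s_(1) = -95/2376 − (-23/840) = -131/10395.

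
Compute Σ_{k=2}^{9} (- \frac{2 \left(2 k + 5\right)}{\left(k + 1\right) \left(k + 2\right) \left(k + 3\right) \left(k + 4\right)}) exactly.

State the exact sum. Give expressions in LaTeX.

Step 1: r(k) = (k + 1)*(2*k + 7)/((k + 5)*(2*k + 5)).
A = k + 1, B = k + 5, C = k + 5/2.
Solve (k + 1)·f(k+1) − (k + 4)·f(k) = k + 5/2.
Bound: deg f ≤ 3.
Solve for f: f(k) = k*(k + 2)*(k + 4)/6 (degree 3 ≤ 3).
R(k) = B(k−1)·f(k)/C(k) = k*(k + 2)*(k + 4)**2/(3*(2*k + 5)); s_k = R·t_k = 2*k*(-k - 4)/(3*(k**2 + 4*k + 3)).
Verify: 2*(-2*k - 5)/(k**4 + 10*k**3 + 35*k**2 + 50*k + 24) matches t_k.
Evaluate s at k=10 and k=2: -280/429 and -8/15; difference -256/2145.

Σ = -256/2145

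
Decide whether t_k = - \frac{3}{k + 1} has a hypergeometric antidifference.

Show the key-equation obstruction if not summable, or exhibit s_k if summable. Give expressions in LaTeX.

No. Not Gosper-summable.

t_(k+1)/t_k = (k + 1)/(k + 2).
Take A(k)=k + 1, B(k)=k + 2, C(k)=1.
Set up (k + 1)·f(k+1) − (k + 1)·f(k) − (1) = 0.
deg f ≤ 0 (via 1,1,0).
Put f(k) = c0: A·f(k+1) − B(k−1)·f(k) − C = -1; need -1 = 0 — inconsistent ⇒ no f, not summable.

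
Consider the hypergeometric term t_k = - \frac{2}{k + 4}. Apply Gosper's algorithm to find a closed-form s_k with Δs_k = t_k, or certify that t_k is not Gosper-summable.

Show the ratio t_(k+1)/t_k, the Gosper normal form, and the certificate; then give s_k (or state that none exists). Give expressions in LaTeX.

r(k) = (k + 4)/(k + 5) after simplifying.
Factor: A=k + 4; B=k + 5; C=1.
f must satisfy (k + 4)·f(k+1) − (k + 4)·f(k) = 1.
d = 0 from the (1,1,0) case.
Put f(k) = c0: A·f(k+1) − B(k−1)·f(k) − C = -1; need -1 = 0 — inconsistent ⇒ no f, not summable.

none — t_k is not Gosper-summable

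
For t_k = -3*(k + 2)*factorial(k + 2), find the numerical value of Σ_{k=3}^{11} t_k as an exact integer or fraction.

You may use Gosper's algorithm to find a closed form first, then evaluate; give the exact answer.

Σ = -261534873240

Ratio r(k) = (k + 3)**2/(k + 2).
So A=k + 3 and B=1, with C=k + 2.
Need (k + 3)·f(k+1) − (1)·f(k) = k + 2.
Bound: deg f ≤ 0.
Match coefficients ⇒ f(k) = 1.
R(k) = B(k−1)·f(k)/C(k) = 1/(k + 2); s_k = R·t_k = -3*factorial(k + 2).
Δs = -3*(k + 2)*factorial(k + 2), as required.
Sum = s_(12) − s_(3); s_(12) = -261534873600, s_(3) = -360 ⇒ -261534873240.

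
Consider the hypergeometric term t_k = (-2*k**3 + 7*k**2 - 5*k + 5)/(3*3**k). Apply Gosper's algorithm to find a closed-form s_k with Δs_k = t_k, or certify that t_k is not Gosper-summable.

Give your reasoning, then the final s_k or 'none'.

s_k = (k**3 - 2*k**2 + 2*k - 2)/3**k

Step 1: r(k) = (2*k**3 - k**2 - 3*k - 5)/(3*(2*k**3 - 7*k**2 + 5*k - 5)).
A = 1/3, B = 1, C = k**3 - 7*k**2/2 + 5*k/2 - 5/2.
Key eq: (1/3)·f(k+1) = (1)·f(k) + (k**3 - 7*k**2/2 + 5*k/2 - 5/2).
Bound: deg f ≤ 3.
Solve for f: f(k) = -3*(k**3 - 2*k**2 + 2*k - 2)/2 (degree 3 ≤ 3).
R(k) = B(k−1)·f(k)/C(k) = -3*(k**3 - 2*k**2 + 2*k - 2)/(2*k**3 - 7*k**2 + 5*k - 5); s_k = R·t_k = (k**3 - 2*k**2 + 2*k - 2)/3**k.
Δs = (-2*k**3 + 7*k**2 - 5*k + 5)/(3*3**k), as required.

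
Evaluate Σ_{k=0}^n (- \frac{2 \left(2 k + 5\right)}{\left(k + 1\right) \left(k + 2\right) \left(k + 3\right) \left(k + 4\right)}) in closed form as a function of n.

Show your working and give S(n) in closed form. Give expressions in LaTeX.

The ratio is (k + 1)*(2*k + 7)/((k + 5)*(2*k + 5)).
Normal form (A,B,C) = (k + 1, k + 5, k + 5/2).
Key eq: (k + 1)·f(k+1) = (k + 4)·f(k) + (k + 5/2).
Bound: deg f ≤ 3.
A polynomial solution: f(k) = k*(k + 2)*(k + 4)/6.
Get s_k = R·t_k = 2*k*(-k - 4)/(3*(k**2 + 4*k + 3)) with R(k) = B(k−1)f(k)/C(k) = k*(k + 2)*(k + 4)**2/(3*(2*k + 5)).
s_(k+1) − s_k = 2*(-2*k - 5)/(k**4 + 10*k**3 + 35*k**2 + 50*k + 24) = t_k.
s_(n+1) = 2*(-n**2 - 6*n - 5)/(3*(n**2 + 6*n + 8)) and s_(0) = 0, so S(n) = 2*(-n**2 - 6*n - 5)/(3*(n**2 + 6*n + 8)).

S(n) = \frac{2 \left(- n^{2} - 6 n - 5\right)}{3 \left(n^{2} + 6 n + 8\right)}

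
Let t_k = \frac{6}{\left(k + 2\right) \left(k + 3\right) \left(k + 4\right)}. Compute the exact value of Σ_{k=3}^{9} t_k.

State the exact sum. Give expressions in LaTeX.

Σ = 21/260

Compute t_(k+1)/t_k: get (k + 2)/(k + 5).
Take A(k)=k + 2, B(k)=k + 5, C(k)=1.
Solve (k + 2)·f(k+1) − (k + 4)·f(k) = 1.
From deg A=1, deg B=1, deg C=0: d=2.
Coefficient equations give f(k) = k*(k + 5)/12.
R(k) = B(k−1)·f(k)/C(k) = k*(k + 4)*(k + 5)/12; s_k = R·t_k = k*(k + 5)/(2*(k + 2)*(k + 3)).
s_(k+1) − s_k = 6/(k**3 + 9*k**2 + 26*k + 24) = t_k.
Telescoping: Σ = s_(10) − s_(3) = 25/52 − (2/5) = 21/260.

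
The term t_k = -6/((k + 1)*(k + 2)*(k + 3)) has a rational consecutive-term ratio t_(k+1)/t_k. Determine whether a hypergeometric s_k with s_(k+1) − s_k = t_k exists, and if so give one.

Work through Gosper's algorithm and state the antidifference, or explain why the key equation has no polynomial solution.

s_k = 3*k*(-k - 3)/(2*(k + 1)*(k + 2))

Ratio r(k) = (k + 1)/(k + 4).
A = k + 1, B = k + 4, C = 1.
f must satisfy (k + 1)·f(k+1) − (k + 3)·f(k) = 1.
d = 2 from the (1,1,0) case.
Solve for f: f(k) = k*(k + 3)/4 (degree 2 ≤ 2).
So s_k = (B(k−1)f/C)·t_k = (k*(k + 3)**2/4)·t_k = 3*k*(-k - 3)/(2*(k + 1)*(k + 2)).
Verify: -6/(k**3 + 6*k**2 + 11*k + 6) matches t_k.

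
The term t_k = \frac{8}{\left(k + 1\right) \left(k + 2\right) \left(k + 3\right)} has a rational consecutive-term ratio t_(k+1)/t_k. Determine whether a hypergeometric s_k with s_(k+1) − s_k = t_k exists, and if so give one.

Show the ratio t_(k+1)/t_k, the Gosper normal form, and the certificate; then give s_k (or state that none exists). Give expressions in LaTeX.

s_k = \frac{2 k \left(k + 3\right)}{\left(k + 1\right) \left(k + 2\right)}

Compute t_(k+1)/t_k: get (k + 1)/(k + 4).
A = k + 1, B = k + 4, C = 1.
f must satisfy (k + 1)·f(k+1) − (k + 3)·f(k) = 1.
From deg A=1, deg B=1, deg C=0: d=2.
Solve for f: f(k) = k*(k + 3)/4 (degree 2 ≤ 2).
So s_k = (B(k−1)f/C)·t_k = (k*(k + 3)**2/4)·t_k = 2*k*(k + 3)/((k + 1)*(k + 2)).
Δs = 8/(k**3 + 6*k**2 + 11*k + 6), as required.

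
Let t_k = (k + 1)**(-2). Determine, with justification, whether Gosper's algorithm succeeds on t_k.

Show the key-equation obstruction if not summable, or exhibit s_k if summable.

The ratio is (k + 1)**2/(k + 2)**2.
Factor: A=k**2 + 2*k + 1; B=k**2 + 4*k + 4; C=1.
Set up (k**2 + 2*k + 1)·f(k+1) − (k**2 + 2*k + 1)·f(k) − (1) = 0.
d = 0 from the (2,2,0) case.
Write f(k) = c0. Then LHS − RHS = -1, requiring -1 = 0: contradictory. No certificate.

No. Not Gosper-summable.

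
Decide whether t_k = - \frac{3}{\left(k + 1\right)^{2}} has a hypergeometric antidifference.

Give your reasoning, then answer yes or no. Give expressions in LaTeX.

r(k) = (k + 1)**2/(k + 2)**2 after simplifying.
So A=k**2 + 2*k + 1 and B=k**2 + 4*k + 4, with C=1.
Set up (k**2 + 2*k + 1)·f(k+1) − (k**2 + 2*k + 1)·f(k) − (1) = 0.
From deg A=2, deg B=2, deg C=0: d=0.
f = c0 ⇒ A·f(k+1) − B(k−1)·f(k) − C = -1. The system {-1 = 0} is inconsistent; no antidifference.

No — t_k has no hypergeometric antidifference.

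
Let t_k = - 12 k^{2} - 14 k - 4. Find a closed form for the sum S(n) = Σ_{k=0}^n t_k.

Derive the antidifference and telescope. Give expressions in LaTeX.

S(n) = - 4 n^{3} - 13 n^{2} - 13 n - 4

t_(k+1)/t_k = (6*k**2 + 19*k + 15)/(6*k**2 + 7*k + 2).
So A=1 and B=1, with C=k**2 + 7*k/6 + 1/3.
Set up (1)·f(k+1) − (1)·f(k) − (k**2 + 7*k/6 + 1/3) = 0.
From deg A=0, deg B=0, deg C=2: d=3.
Solve for f: f(k) = k*(4*k**2 + k - 1)/12 (degree 3 ≤ 3).
R(k) = B(k−1)·f(k)/C(k) = k*(4*k**2 + k - 1)/(2*(2*k + 1)*(3*k + 2)); s_k = R·t_k = k*(-4*k**2 - k + 1).
Verify: -12*k**2 - 14*k - 4 matches t_k.
Σ_(k=0)^n t_k = s_(n+1) − s_(0) = (-4*n**3 - 13*n**2 - 13*n - 4) − (0), i.e. -4*n**3 - 13*n**2 - 13*n - 4.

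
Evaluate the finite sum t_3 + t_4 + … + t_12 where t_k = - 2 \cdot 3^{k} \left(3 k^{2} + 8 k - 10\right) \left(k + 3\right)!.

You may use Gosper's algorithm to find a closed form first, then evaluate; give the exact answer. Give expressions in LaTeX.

Σ = -733869073137328089120

Compute t_(k+1)/t_k: get 3*(3*k**3 + 26*k**2 + 57*k + 4)/(3*k**2 + 8*k - 10).
Gosper form: A/B · C(k+1)/C(k) with A=3*k + 12, B=1, C=k**2 + 8*k/3 - 10/3.
Need (3*k + 12)·f(k+1) − (1)·f(k) = k**2 + 8*k/3 - 10/3.
Degrees (1,0,2) ⇒ d ≤ 1.
A polynomial solution: f(k) = (k - 2)/3.
Then R = B(k−1)f/C = (k - 2)/(3*k**2 + 8*k - 10), so s_k = R(k)·t_k = -2*3**k*(k - 2)*factorial(k + 3).
Verify: -2*3**k*(3*k**2 + 8*k - 10)*factorial(k + 3) matches t_k.
Telescoping: Σ = s_(13) − s_(3) = -733869073137328128000 − (-38880) = -733869073137328089120.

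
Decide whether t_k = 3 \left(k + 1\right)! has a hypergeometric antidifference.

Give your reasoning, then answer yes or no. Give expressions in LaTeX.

No — key equation has no polynomial f.

t_(k+1)/t_k = k + 2.
A = k + 2, B = 1, C = 1.
Need (k + 2)·f(k+1) − (1)·f(k) = 1.
Bound: deg f ≤ -1.
d = -1 < 0 ⇒ no nonzero polynomial f; not summable.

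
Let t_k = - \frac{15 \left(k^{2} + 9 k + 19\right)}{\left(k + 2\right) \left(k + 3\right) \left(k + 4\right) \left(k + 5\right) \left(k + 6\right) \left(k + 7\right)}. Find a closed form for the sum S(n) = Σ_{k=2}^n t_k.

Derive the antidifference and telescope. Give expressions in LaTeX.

Compute t_(k+1)/t_k: get (k + 2)*(9*k + (k + 1)**2 + 28)/((k + 8)*(k**2 + 9*k + 19)).
Factor: A=k + 2; B=k + 8; C=k**2 + 9*k + 19.
Set up (k + 2)·f(k+1) − (k + 7)·f(k) − (k**2 + 9*k + 19) = 0.
From deg A=1, deg B=1, deg C=2: d=5.
Solving with deg f ≤ 5: f(k) = k*(k + 3)*(k + 5)*(k**2 + 12*k + 44)/144.
So s_k = (B(k−1)f/C)·t_k = (k*(k + 3)*(k + 5)*(k + 7)*(k**2 + 12*k + 44)/(144*(k**2 + 9*k + 19)))·t_k = 5*k*(-k**2 - 12*k - 44)/(48*(k**3 + 12*k**2 + 44*k + 48)).
s_(k+1) − s_k = 15*(-k**2 - 9*k - 19)/(k**6 + 27*k**5 + 295*k**4 + 1665*k**3 + 5104*k**2 + 8028*k + 5040) = t_k.
Σ_(k=2)^n t_k = s_(n+1) − s_(2) = (5*(-n**3 - 15*n**2 - 71*n - 57)/(48*(n**3 + 15*n**2 + 71*n + 105))) − (-5/64), i.e. 5*(-n**3 - 15*n**2 - 71*n + 87)/(192*(n**3 + 15*n**2 + 71*n + 105)).

S(n) = \frac{5 \left(- n^{3} - 15 n^{2} - 71 n + 87\right)}{192 \left(n^{3} + 15 n^{2} + 71 n + 105\right)}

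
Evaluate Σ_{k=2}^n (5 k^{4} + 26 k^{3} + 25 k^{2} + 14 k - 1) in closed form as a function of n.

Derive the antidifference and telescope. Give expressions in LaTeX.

S(n) = n^{5} + 9 n^{4} + 23 n^{3} + 26 n^{2} + 10 n - 69

r(k) = (5*k**4 + 46*k**3 + 133*k**2 + 162*k + 69)/(5*k**4 + 26*k**3 + 25*k**2 + 14*k - 1) after simplifying.
Gosper form: A/B · C(k+1)/C(k) with A=1, B=1, C=k**4 + 26*k**3/5 + 5*k**2 + 14*k/5 - 1/5.
Solve (1)·f(k+1) − (1)·f(k) = k**4 + 26*k**3/5 + 5*k**2 + 14*k/5 - 1/5.
d = 5 from the (0,0,4) case.
Solving with deg f ≤ 5: f(k) = k*(k**4 + 4*k**3 - 3*k**2 + k - 4)/5.
Certificate R = B(k−1)f/C = k*(k**4 + 4*k**3 - 3*k**2 + k - 4)/(5*k**4 + 26*k**3 + 25*k**2 + 14*k - 1) gives s_k = k*(k**4 + 4*k**3 - 3*k**2 + k - 4).
Δs = 5*k**4 + 26*k**3 + 25*k**2 + 14*k - 1, as required.
s_(n+1) = n**5 + 9*n**4 + 23*n**3 + 26*n**2 + 10*n - 1 and s_(2) = 68, so S(n) = n**5 + 9*n**4 + 23*n**3 + 26*n**2 + 10*n - 69.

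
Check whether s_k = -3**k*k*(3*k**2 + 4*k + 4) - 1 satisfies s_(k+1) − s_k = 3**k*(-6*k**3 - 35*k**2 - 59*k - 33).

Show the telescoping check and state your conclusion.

valid; difference matches t_k

s_(k+1) = -3*3**k*(k + 1)*(4*k + 3*(k + 1)**2 + 8) - 1
s_(k+1) − s_k = 3**k*(-6*k**3 - 35*k**2 - 59*k - 33)
(s_(k+1) − s_k) − t_k = 0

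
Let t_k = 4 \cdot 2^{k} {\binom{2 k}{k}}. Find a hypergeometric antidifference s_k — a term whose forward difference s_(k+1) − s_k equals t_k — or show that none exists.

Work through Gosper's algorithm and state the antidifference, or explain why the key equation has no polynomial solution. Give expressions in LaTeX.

none (Gosper's algorithm certifies no s_k)

r(k) = 4*(2*k + 1)/(k + 1) after simplifying.
Factor: A=8*k + 4; B=k + 1; C=1.
Key eq: (8*k + 4)·f(k+1) = (k)·f(k) + (1).
From deg A=1, deg B=1, deg C=0: d=-1.
d = -1 < 0 ⇒ no nonzero polynomial f; not summable.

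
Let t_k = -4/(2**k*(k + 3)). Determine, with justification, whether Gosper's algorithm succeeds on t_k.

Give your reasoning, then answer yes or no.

r(k) = (k + 3)/(2*(k + 4)) after simplifying.
So A=k/2 + 3/2 and B=k + 4, with C=1.
Need (k/2 + 3/2)·f(k+1) − (k + 3)·f(k) = 1.
deg f ≤ -1 (via 1,1,0).
Bound -1 < 0, so the key equation has no polynomial solution.

No; the degree bound rules out any f.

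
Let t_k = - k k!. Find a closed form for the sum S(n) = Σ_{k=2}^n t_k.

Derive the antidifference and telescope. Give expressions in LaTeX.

r(k) = (k + 1)**2/k after simplifying.
A = k + 1, B = 1, C = k.
Solve (k + 1)·f(k+1) − (1)·f(k) = k.
d = 0 from the (1,0,1) case.
Solving with deg f ≤ 0: f(k) = 1.
Certificate R = B(k−1)f/C = 1/k gives s_k = -factorial(k).
Verify: -k*factorial(k) matches t_k.
Σ_(k=2)^n t_k = s_(n+1) − s_(2) = (-factorial(n + 1)) − (-2), i.e. -n*factorial(n) - factorial(n) + 2.

S(n) = - n n! - n! + 2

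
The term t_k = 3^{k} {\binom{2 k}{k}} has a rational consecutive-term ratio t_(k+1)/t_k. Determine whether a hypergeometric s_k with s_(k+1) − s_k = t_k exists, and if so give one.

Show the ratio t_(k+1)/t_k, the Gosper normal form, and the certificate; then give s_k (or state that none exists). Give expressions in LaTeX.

no hypergeometric antidifference exists

The ratio is 6*(2*k + 1)/(k + 1).
Gosper form: A/B · C(k+1)/C(k) with A=12*k + 6, B=k + 1, C=1.
Solve (12*k + 6)·f(k+1) − (k)·f(k) = 1.
d = -1 from the (1,1,0) case.
deg f ≤ -1 is impossible — no certificate.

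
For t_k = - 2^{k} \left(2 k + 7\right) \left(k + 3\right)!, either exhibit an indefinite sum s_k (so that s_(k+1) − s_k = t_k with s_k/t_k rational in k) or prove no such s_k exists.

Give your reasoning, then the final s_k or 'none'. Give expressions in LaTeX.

Compute t_(k+1)/t_k: get 2*(k + 4)*(2*k + 9)/(2*k + 7).
Factor: A=2*k + 8; B=1; C=k + 7/2.
Need (2*k + 8)·f(k+1) − (1)·f(k) = k + 7/2.
Degrees (1,0,1) ⇒ d ≤ 0.
Solving with deg f ≤ 0: f(k) = 1/2.
So s_k = (B(k−1)f/C)·t_k = (1/(2*k + 7))·t_k = -2**k*factorial(k + 3).
Verify: -2**k*(2*k + 7)*factorial(k + 3) matches t_k.

s_k = - 2^{k} \left(k + 3\right)!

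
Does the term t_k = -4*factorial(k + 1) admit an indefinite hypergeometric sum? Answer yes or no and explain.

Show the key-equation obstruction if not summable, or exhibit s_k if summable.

Compute t_(k+1)/t_k: get k + 2.
Normal form (A,B,C) = (k + 2, 1, 1).
Set up (k + 2)·f(k+1) − (1)·f(k) − (1) = 0.
Degrees (1,0,0) ⇒ d ≤ -1.
d = -1 < 0 ⇒ no nonzero polynomial f; not summable.

No. Not Gosper-summable.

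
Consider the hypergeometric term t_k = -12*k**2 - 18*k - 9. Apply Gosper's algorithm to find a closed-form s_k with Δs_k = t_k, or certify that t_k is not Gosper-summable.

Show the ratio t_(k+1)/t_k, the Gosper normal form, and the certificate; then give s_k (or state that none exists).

s_k = k*(-4*k**2 - 3*k - 2)

Compute t_(k+1)/t_k: get (4*k**2 + 14*k + 13)/(4*k**2 + 6*k + 3).
Normal form (A,B,C) = (1, 1, k**2 + 3*k/2 + 3/4).
f must satisfy (1)·f(k+1) − (1)·f(k) = k**2 + 3*k/2 + 3/4.
d = 3 from the (0,0,2) case.
Match coefficients ⇒ f(k) = k*(4*k**2 + 3*k + 2)/12.
Get s_k = R·t_k = k*(-4*k**2 - 3*k - 2) with R(k) = B(k−1)f(k)/C(k) = k*(4*k**2 + 3*k + 2)/(3*(4*k**2 + 6*k + 3)).
s_(k+1) − s_k = -12*k**2 - 18*k - 9 = t_k.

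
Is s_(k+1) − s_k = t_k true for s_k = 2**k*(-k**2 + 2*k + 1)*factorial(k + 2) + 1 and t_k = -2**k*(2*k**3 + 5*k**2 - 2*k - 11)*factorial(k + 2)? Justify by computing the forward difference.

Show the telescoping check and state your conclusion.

Valid — Δs_k = t_k.

s_(k+1) = 2**(k + 1)*(2*k - (k + 1)**2 + 3)*factorial(k + 3) + 1
s_(k+1) − s_k = -2**k*(2*k**3 + 5*k**2 - 2*k - 11)*factorial(k + 2)
(s_(k+1) − s_k) − t_k = 0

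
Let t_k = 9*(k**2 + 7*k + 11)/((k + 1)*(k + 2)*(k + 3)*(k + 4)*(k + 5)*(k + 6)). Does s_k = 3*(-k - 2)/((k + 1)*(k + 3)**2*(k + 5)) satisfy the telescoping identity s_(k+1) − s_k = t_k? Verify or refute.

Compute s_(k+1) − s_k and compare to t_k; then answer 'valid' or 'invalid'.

Invalid: residual 3*(-4*k**3 - 42*k**2 - 140*k - 147)/(k**8 + 28*k**7 + 334*k**6 + 2212*k**5 + 8869*k**4 + 21952*k**3 + 32556*k**2 + 26208*k + 8640) ≠ 0.

s_(k+1) = 3*(-k - 3)/((k + 2)*(k + 4)**2*(k + 6))
s_(k+1) − s_k = 3*(-(k + 1)*(k + 3)**3*(k + 5) + (k + 2)**2*(k + 4)**2*(k + 6))/((k + 1)*(k + 2)*(k + 3)**2*(k + 4)**2*(k + 5)*(k + 6))
(s_(k+1) − s_k) − t_k = 3*(-4*k**3 - 42*k**2 - 140*k - 147)/(k**8 + 28*k**7 + 334*k**6 + 2212*k**5 + 8869*k**4 + 21952*k**3 + 32556*k**2 + 26208*k + 8640)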